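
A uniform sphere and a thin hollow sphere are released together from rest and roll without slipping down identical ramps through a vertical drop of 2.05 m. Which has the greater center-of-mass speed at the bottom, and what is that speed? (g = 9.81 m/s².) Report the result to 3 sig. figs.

the uniform sphere, at v ≈ 5.36 m/s

For rolling without slipping, Mgh = ½(1+k)Mv² where k = I/(MR²), so v = √(2gh/(1+k)).
Uniform sphere: k = 0.4, giving v = √(2×9.81×2.05/1.4) = 5.36 m/s.
Thin hollow sphere: k = 2/3, giving v = √(2×9.81×2.05/1.667) = 4.912 m/s.
The smaller k wins: the uniform sphere, at ≈ 5.36 m/s.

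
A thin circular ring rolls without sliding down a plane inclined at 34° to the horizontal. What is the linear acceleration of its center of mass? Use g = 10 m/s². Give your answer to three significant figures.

a ≈ 2.80 m/s²

For this body I = MR², i.e. k = I/(MR²) = 1.
Along the incline Mg sinθ − f = Ma, and torque about the center fR = Iα = kMR²(a/R) gives f = kMa.
Eliminating f: Mg sinθ = (1+k)Ma, so a = g sinθ/(1+k) = 10 × sin34° / 2 ≈ 2.80 m/s².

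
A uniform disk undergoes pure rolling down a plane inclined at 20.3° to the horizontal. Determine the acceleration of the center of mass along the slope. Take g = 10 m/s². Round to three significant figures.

a ≈ 2.31 m/s²

For this body I = (1/2)MR², i.e. k = I/(MR²) = 0.5.
Along the incline Mg sinθ − f = Ma, and torque about the center fR = Iα = kMR²(a/R) gives f = kMa.
Eliminating f: Mg sinθ = (1+k)Ma, so a = g sinθ/(1+k) = 10 × sin20.3° / 1.5 ≈ 2.31 m/s².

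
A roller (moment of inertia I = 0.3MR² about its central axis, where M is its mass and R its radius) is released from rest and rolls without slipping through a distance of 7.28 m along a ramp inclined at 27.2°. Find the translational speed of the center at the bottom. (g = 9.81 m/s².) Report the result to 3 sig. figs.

v ≈ 7.09 m/s

With I = 0.3MR², the ratio k = I/(MR²) is 0.3.
Since it rolls without slipping, ω = v/R and KE = ½Mv² + ½Iω² = ½(1+k)Mv² = (13/20)Mv².
The vertical drop is h = L sinθ = 7.28 × sin27.2° = 3.328 m.
Energy conservation: Mgh = (13/20)Mv², so v = √(2gh/(1+k)) = √(2 × 9.81 × 3.328 / 1.3) ≈ 7.09 m/s.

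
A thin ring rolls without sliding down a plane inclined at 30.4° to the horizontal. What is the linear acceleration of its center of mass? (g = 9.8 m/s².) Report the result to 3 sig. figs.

Here I = MR², so the shape factor k = I/(MR²) = 1.
Along the incline Mg sinθ − f = Ma, and torque about the center fR = Iα = kMR²(a/R) gives f = kMa.
Eliminating f: Mg sinθ = (1+k)Ma, so a = g sinθ/(1+k) = 9.8 × sin30.4° / 2 ≈ 2.48 m/s².

a ≈ 2.48 m/s²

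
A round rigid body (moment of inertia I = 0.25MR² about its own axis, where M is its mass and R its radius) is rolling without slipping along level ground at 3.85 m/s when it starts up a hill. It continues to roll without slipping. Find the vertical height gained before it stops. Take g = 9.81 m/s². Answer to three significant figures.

h ≈ 0.944 m

With I = 0.25MR², the ratio k = I/(MR²) is 0.25.
Since it rolls without slipping, ω = v/R and KE = ½Mv² + ½Iω² = ½(1+k)Mv² = (5/8)Mv².
At the top the kinetic energy is zero, so (5/8)Mv₀² = Mgh.
Thus h = (1+k)v₀²/(2g) = 1.25 × 3.85² / (2 × 9.81) ≈ 0.944 m.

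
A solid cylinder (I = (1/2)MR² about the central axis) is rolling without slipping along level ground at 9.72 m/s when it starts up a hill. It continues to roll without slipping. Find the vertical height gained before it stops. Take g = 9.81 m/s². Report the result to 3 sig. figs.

h ≈ 7.22 m

With I = (1/2)MR², the ratio k = I/(MR²) is 0.5.
Pure rolling means v = ωR; then KE = ½Mv² + ½I(v/R)² = ½(1+k)Mv² = (3/4)Mv².
All of this converts to potential energy at the highest point: (3/4)Mv₀² = Mgh.
Thus h = (1+k)v₀²/(2g) = 1.5 × 9.72² / (2 × 9.81) ≈ 7.22 m.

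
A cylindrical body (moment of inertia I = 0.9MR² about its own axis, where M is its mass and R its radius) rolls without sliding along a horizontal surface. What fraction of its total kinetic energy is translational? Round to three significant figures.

With I = 0.9MR², the ratio k = I/(MR²) is 0.9.
Since ω = v/R, the translational part is ½Mv² and the rotational part is ½I(v/R)² = ½kMv²; the total is ½(1+k)Mv².
The translational fraction is therefore 1/(1+k) = 1/1.9 ≈ 0.526.

fraction ≈ 0.526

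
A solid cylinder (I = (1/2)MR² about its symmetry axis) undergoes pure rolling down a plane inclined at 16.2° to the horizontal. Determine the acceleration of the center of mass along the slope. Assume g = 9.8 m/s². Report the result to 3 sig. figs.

With I = (1/2)MR², the ratio k = I/(MR²) is 0.5.
Translational: Mg sinθ − f = Ma. Rotational about the CM: fR = Iα = kMRa, so f = kMa.
Eliminating f: Mg sinθ = (1+k)Ma, so a = g sinθ/(1+k) = 9.8 × sin16.2° / 1.5 ≈ 1.82 m/s².

a ≈ 1.82 m/s²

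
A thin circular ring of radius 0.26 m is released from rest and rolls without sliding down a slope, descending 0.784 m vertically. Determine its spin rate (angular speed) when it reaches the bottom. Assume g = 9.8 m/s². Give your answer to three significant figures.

Here I = MR², so the shape factor k = I/(MR²) = 1.
Pure rolling means v = ωR; then KE = ½Mv² + ½I(v/R)² = ½(1+k)Mv² = Mv².
Energy conservation Mgh = ½(1+k)Mv² gives v = √(2gh/(1+k)) = √(2 × 9.8 × 0.784 / 2) = 2.772 m/s.
The angular speed follows from ω = v/R = 2.772/0.26 ≈ 10.7 rad/s.

ω ≈ 10.7 rad/s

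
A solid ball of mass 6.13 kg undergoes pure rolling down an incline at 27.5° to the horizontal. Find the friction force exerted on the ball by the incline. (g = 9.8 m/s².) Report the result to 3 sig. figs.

The moment of inertia is (2/5)MR², giving k ≡ I/(MR²) = 0.4.
Newton's second law down the slope: Mg sinθ − f = Ma. The torque equation fR = Iα (with α = a/R) gives f = kMa.
Combining, a = g sinθ/(1+k) and f = kMa = kMg sinθ/(1+k).
f = 0.4 × 6.13 × 9.8 × sin27.5° / 1.4 ≈ 7.93 N.

f ≈ 7.93 N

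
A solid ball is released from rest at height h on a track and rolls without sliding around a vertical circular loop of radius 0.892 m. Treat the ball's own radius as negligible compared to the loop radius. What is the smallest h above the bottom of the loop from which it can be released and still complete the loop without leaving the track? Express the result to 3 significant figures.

h_min ≈ 2.41 m

For this body I = (2/5)MR², i.e. k = I/(MR²) = 0.4.
At the top, contact is just lost when gravity alone supplies the centripetal force: Mg = Mv_top²/r, i.e. v_top² = gr.
With ω = v/R, the kinetic energy at speed v is ½(1+k)Mv² = (7/10)Mv².
Energy conservation from release (height h) to the top (height 2r): Mgh = Mg(2r) + (7/10)M·gr.
Thus h_min = 2r + (1+k)r/2 = r(2 + 1.4/2) = 0.892 × 2.7 ≈ 2.41 m.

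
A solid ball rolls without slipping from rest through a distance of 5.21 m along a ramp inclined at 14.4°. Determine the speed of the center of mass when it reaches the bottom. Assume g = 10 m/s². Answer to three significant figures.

v ≈ 4.30 m/s

With I = (2/5)MR², the ratio k = I/(MR²) is 0.4.
Since it rolls without slipping, ω = v/R and KE = ½Mv² + ½Iω² = ½(1+k)Mv² = (7/10)Mv².
The vertical drop is h = L sinθ = 5.21 × sin14.4° = 1.296 m.
Energy conservation: Mgh = (7/10)Mv², so v = √(2gh/(1+k)) = √(2 × 10 × 1.296 / 1.4) ≈ 4.30 m/s.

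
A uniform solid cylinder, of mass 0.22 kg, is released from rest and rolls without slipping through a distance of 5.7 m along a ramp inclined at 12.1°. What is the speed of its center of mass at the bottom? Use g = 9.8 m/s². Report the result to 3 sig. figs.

For this body I = (1/2)MR², i.e. k = I/(MR²) = 0.5.
Pure rolling means v = ωR; then KE = ½Mv² + ½I(v/R)² = ½(1+k)Mv² = (3/4)Mv².
The vertical drop is h = L sinθ = 5.7 × sin12.1° = 1.195 m.
Setting Mgh = (3/4)Mv² gives v = √(2gh/(1+k)) = √(2·9.8·1.195/1.5) ≈ 3.95 m/s.

v ≈ 3.95 m/s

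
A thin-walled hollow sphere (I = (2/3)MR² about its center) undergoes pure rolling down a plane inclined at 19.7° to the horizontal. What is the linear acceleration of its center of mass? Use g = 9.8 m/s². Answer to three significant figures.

Here I = (2/3)MR², so the shape factor k = I/(MR²) = 2/3.
Along the incline Mg sinθ − f = Ma, and torque about the center fR = Iα = kMR²(a/R) gives f = kMa.
Eliminating f: Mg sinθ = (1+k)Ma, so a = g sinθ/(1+k) = 9.8 × sin19.7° / 1.667 ≈ 1.98 m/s².

a ≈ 1.98 m/s²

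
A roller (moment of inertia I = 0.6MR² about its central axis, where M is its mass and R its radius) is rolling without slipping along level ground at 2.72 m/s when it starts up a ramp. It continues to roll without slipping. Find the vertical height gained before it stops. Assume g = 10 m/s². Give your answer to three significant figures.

h ≈ 0.592 m

The moment of inertia is 0.6MR², giving k ≡ I/(MR²) = 0.6.
Pure rolling means v = ωR; then KE = ½Mv² + ½I(v/R)² = ½(1+k)Mv² = (4/5)Mv².
At the top the kinetic energy is zero, so (4/5)Mv₀² = Mgh.
Thus h = (1+k)v₀²/(2g) = 1.6 × 2.72² / (2 × 10) ≈ 0.592 m.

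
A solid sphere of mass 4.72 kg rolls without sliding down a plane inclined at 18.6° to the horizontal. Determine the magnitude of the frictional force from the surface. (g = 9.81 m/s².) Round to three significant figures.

The moment of inertia is (2/5)MR², giving k ≡ I/(MR²) = 0.4.
Along the incline Mg sinθ − f = Ma, and torque about the center fR = Iα = kMR²(a/R) gives f = kMa.
Combining, a = g sinθ/(1+k) and f = kMa = kMg sinθ/(1+k).
f = 0.4 × 4.72 × 9.81 × sin18.6° / 1.4 ≈ 4.22 N.

f ≈ 4.22 N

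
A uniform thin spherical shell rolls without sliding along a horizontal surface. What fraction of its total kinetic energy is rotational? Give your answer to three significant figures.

fraction ≈ 0.400

Here I = (2/3)MR², so the shape factor k = I/(MR²) = 2/3.
Since ω = v/R, the translational part is ½Mv² and the rotational part is ½I(v/R)² = ½kMv²; the total is ½(1+k)Mv².
The rotational fraction is therefore k/(1+k) = (2/3)/1.667 ≈ 0.400.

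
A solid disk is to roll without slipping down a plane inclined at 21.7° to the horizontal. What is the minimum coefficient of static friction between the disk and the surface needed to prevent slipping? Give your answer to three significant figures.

With I = (1/2)MR², the ratio k = I/(MR²) is 0.5.
Newton's second law down the slope: Mg sinθ − f = Ma. The torque equation fR = Iα (with α = a/R) gives f = kMa.
These give a = g sinθ/(1+k) and the required friction f = kMg sinθ/(1+k).
The normal force is N = Mg cosθ, so μ_min = f/N = k tanθ/(1+k).
μ_min = 0.5 × tan21.7° / 1.5 ≈ 0.133.

μ_min ≈ 0.133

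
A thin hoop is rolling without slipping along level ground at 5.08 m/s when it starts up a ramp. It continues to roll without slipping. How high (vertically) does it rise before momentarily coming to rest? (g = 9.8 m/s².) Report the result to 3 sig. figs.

h ≈ 2.63 m

For this body I = MR², i.e. k = I/(MR²) = 1.
The rolling condition ω = v/R makes the rotational term ½I(v/R)² = ½kMv², so KE_total = ½(1+k)Mv² = Mv².
At the top the kinetic energy is zero, so Mv₀² = Mgh.
Thus h = (1+k)v₀²/(2g) = 2 × 5.08² / (2 × 9.8) ≈ 2.63 m.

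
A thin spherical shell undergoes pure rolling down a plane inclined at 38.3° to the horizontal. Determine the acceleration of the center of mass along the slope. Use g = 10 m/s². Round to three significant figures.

a ≈ 3.72 m/s²

Here I = (2/3)MR², so the shape factor k = I/(MR²) = 2/3.
Along the incline Mg sinθ − f = Ma, and torque about the center fR = Iα = kMR²(a/R) gives f = kMa.
Eliminating f: Mg sinθ = (1+k)Ma, so a = g sinθ/(1+k) = 10 × sin38.3° / 1.667 ≈ 3.72 m/s².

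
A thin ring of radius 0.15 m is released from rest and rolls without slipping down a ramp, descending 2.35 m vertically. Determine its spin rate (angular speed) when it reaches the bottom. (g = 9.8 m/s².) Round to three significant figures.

ω ≈ 32.0 rad/s

Here I = MR², so the shape factor k = I/(MR²) = 1.
The rolling condition ω = v/R makes the rotational term ½I(v/R)² = ½kMv², so KE_total = ½(1+k)Mv² = Mv².
Energy conservation Mgh = ½(1+k)Mv² gives v = √(2gh/(1+k)) = √(2 × 9.8 × 2.35 / 2) = 4.799 m/s.
The angular speed follows from ω = v/R = 4.799/0.15 ≈ 32.0 rad/s.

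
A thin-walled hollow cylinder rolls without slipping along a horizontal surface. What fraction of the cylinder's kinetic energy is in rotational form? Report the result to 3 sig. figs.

fraction ≈ 0.500

Here I = MR², so the shape factor k = I/(MR²) = 1.
Since ω = v/R, the translational part is ½Mv² and the rotational part is ½I(v/R)² = ½kMv²; the total is ½(1+k)Mv².
The rotational fraction is therefore k/(1+k) = 1/2 ≈ 0.500.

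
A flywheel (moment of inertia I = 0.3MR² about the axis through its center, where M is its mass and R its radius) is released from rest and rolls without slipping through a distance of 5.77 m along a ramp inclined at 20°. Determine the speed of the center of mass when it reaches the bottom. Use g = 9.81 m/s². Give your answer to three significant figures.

v ≈ 5.46 m/s

For this body I = 0.3MR², i.e. k = I/(MR²) = 0.3.
Rolling without slipping gives ω = v/R, so the total kinetic energy is ½Mv² + ½Iω² = ½(1+k)Mv² = (13/20)Mv².
The vertical drop is h = L sinθ = 5.77 × sin20° = 1.973 m.
Energy conservation: Mgh = (13/20)Mv², so v = √(2gh/(1+k)) = √(2 × 9.81 × 1.973 / 1.3) ≈ 5.46 m/s.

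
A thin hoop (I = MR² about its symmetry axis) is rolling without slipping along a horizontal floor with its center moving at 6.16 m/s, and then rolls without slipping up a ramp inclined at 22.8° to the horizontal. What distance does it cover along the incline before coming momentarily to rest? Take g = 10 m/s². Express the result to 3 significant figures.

d ≈ 9.79 m

For this body I = MR², i.e. k = I/(MR²) = 1.
Pure rolling means v = ωR; then KE = ½Mv² + ½I(v/R)² = ½(1+k)Mv² = Mv².
Setting this equal to Mgh gives the vertical rise h = (1+k)v₀²/(2g) = 2×6.16²/(2×10) = 3.795 m.
The distance along the slope is d = h/sinθ = 3.795/sin22.8° ≈ 9.79 m.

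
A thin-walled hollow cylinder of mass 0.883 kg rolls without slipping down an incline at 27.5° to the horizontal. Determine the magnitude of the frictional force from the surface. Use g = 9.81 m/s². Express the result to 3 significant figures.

f ≈ 2.00 N

The moment of inertia is MR², giving k ≡ I/(MR²) = 1.
Newton's second law down the slope: Mg sinθ − f = Ma. The torque equation fR = Iα (with α = a/R) gives f = kMa.
Combining, a = g sinθ/(1+k) and f = kMa = kMg sinθ/(1+k).
f = 1 × 0.883 × 9.81 × sin27.5° / 2 ≈ 2.00 N.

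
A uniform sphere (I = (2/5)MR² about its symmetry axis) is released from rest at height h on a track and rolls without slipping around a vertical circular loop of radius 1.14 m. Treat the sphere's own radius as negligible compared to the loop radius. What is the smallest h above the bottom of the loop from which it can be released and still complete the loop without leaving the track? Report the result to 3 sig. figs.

With I = (2/5)MR², the ratio k = I/(MR²) is 0.4.
At the top, contact is just lost when gravity alone supplies the centripetal force: Mg = Mv_top²/r, i.e. v_top² = gr.
With ω = v/R, the kinetic energy at speed v is ½(1+k)Mv² = (7/10)Mv².
Energy conservation from release (height h) to the top (height 2r): Mgh = Mg(2r) + (7/10)M·gr.
Thus h_min = 2r + (1+k)r/2 = r(2 + 1.4/2) = 1.14 × 2.7 ≈ 3.08 m.

h_min ≈ 3.08 m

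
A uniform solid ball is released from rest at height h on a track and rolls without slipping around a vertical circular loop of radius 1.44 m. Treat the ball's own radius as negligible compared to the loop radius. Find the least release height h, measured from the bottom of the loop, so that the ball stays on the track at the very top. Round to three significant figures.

h_min ≈ 3.89 m

With I = (2/5)MR², the ratio k = I/(MR²) is 0.4.
At the top of the loop, the minimum-contact condition is Mg = Mv_top²/r, so v_top² = gr.
With ω = v/R, the kinetic energy at speed v is ½(1+k)Mv² = (7/10)Mv².
Energy conservation from release (height h) to the top (height 2r): Mgh = Mg(2r) + (7/10)M·gr.
Thus h_min = 2r + (1+k)r/2 = r(2 + 1.4/2) = 1.44 × 2.7 ≈ 3.89 m.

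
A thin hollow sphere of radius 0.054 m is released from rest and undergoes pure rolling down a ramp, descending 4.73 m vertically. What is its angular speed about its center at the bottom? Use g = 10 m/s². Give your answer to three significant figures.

ω ≈ 140 rad/s

Here I = (2/3)MR², so the shape factor k = I/(MR²) = 2/3.
Pure rolling means v = ωR; then KE = ½Mv² + ½I(v/R)² = ½(1+k)Mv² = (5/6)Mv².
Energy conservation Mgh = ½(1+k)Mv² gives v = √(2gh/(1+k)) = √(2 × 10 × 4.73 / 1.667) = 7.534 m/s.
Then ω = v/R = 7.534 / 0.054 ≈ 140 rad/s.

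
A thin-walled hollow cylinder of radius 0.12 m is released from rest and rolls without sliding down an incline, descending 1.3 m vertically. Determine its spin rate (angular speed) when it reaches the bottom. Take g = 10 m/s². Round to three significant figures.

The moment of inertia is MR², giving k ≡ I/(MR²) = 1.
Rolling without slipping gives ω = v/R, so the total kinetic energy is ½Mv² + ½Iω² = ½(1+k)Mv² = Mv².
Energy conservation Mgh = ½(1+k)Mv² gives v = √(2gh/(1+k)) = √(2 × 10 × 1.3 / 2) = 3.606 m/s.
Then ω = v/R = 3.606 / 0.12 ≈ 30.0 rad/s.

ω ≈ 30.0 rad/s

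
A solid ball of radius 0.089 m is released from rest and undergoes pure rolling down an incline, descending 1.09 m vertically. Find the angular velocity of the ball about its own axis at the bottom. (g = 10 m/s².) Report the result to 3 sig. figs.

ω ≈ 44.3 rad/s

Here I = (2/5)MR², so the shape factor k = I/(MR²) = 0.4.
Since it rolls without slipping, ω = v/R and KE = ½Mv² + ½Iω² = ½(1+k)Mv² = (7/10)Mv².
Energy conservation Mgh = ½(1+k)Mv² gives v = √(2gh/(1+k)) = √(2 × 10 × 1.09 / 1.4) = 3.946 m/s.
The angular speed follows from ω = v/R = 3.946/0.089 ≈ 44.3 rad/s.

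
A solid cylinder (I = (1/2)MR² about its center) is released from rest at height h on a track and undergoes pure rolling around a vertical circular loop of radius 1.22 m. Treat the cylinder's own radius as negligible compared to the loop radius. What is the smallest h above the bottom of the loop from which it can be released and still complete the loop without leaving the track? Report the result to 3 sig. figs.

h_min ≈ 3.36 m

The moment of inertia is (1/2)MR², giving k ≡ I/(MR²) = 0.5.
At the top, contact is just lost when gravity alone supplies the centripetal force: Mg = Mv_top²/r, i.e. v_top² = gr.
With ω = v/R, the kinetic energy at speed v is ½(1+k)Mv² = (3/4)Mv².
Energy conservation from release (height h) to the top (height 2r): Mgh = Mg(2r) + (3/4)M·gr.
Thus h_min = 2r + (1+k)r/2 = r(2 + 1.5/2) = 1.22 × 2.75 ≈ 3.36 m.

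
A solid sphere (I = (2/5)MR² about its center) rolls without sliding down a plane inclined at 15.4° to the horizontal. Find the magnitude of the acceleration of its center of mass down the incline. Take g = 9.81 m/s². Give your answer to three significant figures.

a ≈ 1.86 m/s²

For this body I = (2/5)MR², i.e. k = I/(MR²) = 0.4.
Translational: Mg sinθ − f = Ma. Rotational about the CM: fR = Iα = kMRa, so f = kMa.
Eliminating f: Mg sinθ = (1+k)Ma, so a = g sinθ/(1+k) = 9.81 × sin15.4° / 1.4 ≈ 1.86 m/s².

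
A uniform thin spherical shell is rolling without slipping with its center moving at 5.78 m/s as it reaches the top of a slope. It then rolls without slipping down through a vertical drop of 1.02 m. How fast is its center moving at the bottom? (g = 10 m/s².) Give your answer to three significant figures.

v ≈ 6.76 m/s

The moment of inertia is (2/3)MR², giving k ≡ I/(MR²) = 2/3.
Rolling without slipping gives ω = v/R, so the total kinetic energy is ½Mv² + ½Iω² = ½(1+k)Mv² = (5/6)Mv².
Conserving energy between top and bottom: (5/6)Mv² = (5/6)Mv₀² + Mgh, hence v² = v₀² + 2gh/(1+k).
v = √(5.78² + 2×10×1.02/1.667) = √45.65 ≈ 6.76 m/s.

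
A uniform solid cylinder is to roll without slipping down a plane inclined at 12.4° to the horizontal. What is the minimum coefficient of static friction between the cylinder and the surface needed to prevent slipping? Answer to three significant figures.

μ_min ≈ 0.0733

With I = (1/2)MR², the ratio k = I/(MR²) is 0.5.
Newton's second law down the slope: Mg sinθ − f = Ma. The torque equation fR = Iα (with α = a/R) gives f = kMa.
These give a = g sinθ/(1+k) and the required friction f = kMg sinθ/(1+k).
With N = Mg cosθ, the no-slip condition f ≤ μN gives μ_min = f/N = k tanθ/(1+k).
μ_min = 0.5 × tan12.4° / 1.5 ≈ 0.0733.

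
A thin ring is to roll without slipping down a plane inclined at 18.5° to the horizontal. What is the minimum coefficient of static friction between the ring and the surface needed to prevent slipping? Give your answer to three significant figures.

μ_min ≈ 0.167

Here I = MR², so the shape factor k = I/(MR²) = 1.
Translational: Mg sinθ − f = Ma. Rotational about the CM: fR = Iα = kMRa, so f = kMa.
These give a = g sinθ/(1+k) and the required friction f = kMg sinθ/(1+k).
The normal force is N = Mg cosθ, so μ_min = f/N = k tanθ/(1+k).
μ_min = 1 × tan18.5° / 2 ≈ 0.167.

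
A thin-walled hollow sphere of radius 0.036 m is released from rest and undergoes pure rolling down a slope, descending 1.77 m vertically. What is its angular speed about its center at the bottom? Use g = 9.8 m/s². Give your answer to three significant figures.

With I = (2/3)MR², the ratio k = I/(MR²) is 2/3.
Rolling without slipping gives ω = v/R, so the total kinetic energy is ½Mv² + ½Iω² = ½(1+k)Mv² = (5/6)Mv².
Energy conservation Mgh = ½(1+k)Mv² gives v = √(2gh/(1+k)) = √(2 × 9.8 × 1.77 / 1.667) = 4.562 m/s.
The angular speed follows from ω = v/R = 4.562/0.036 ≈ 127 rad/s.

ω ≈ 127 rad/s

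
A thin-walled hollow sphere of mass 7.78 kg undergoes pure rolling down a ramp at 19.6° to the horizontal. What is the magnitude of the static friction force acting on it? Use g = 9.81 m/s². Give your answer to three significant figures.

With I = (2/3)MR², the ratio k = I/(MR²) is 2/3.
Along the incline Mg sinθ − f = Ma, and torque about the center fR = Iα = kMR²(a/R) gives f = kMa.
Combining, a = g sinθ/(1+k) and f = kMa = kMg sinθ/(1+k).
f = (2/3) × 7.78 × 9.81 × sin19.6° / 1.667 ≈ 10.2 N.

f ≈ 10.2 N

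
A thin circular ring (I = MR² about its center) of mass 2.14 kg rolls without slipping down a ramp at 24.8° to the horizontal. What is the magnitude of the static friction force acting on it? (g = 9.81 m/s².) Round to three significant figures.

f ≈ 4.40 N

Here I = MR², so the shape factor k = I/(MR²) = 1.
Newton's second law down the slope: Mg sinθ − f = Ma. The torque equation fR = Iα (with α = a/R) gives f = kMa.
Combining, a = g sinθ/(1+k) and f = kMa = kMg sinθ/(1+k).
f = 1 × 2.14 × 9.81 × sin24.8° / 2 ≈ 4.40 N.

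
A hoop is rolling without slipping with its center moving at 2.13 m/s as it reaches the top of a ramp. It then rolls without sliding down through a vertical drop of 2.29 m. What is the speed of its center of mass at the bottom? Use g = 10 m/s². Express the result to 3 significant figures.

For this body I = MR², i.e. k = I/(MR²) = 1.
Since it rolls without slipping, ω = v/R and KE = ½Mv² + ½Iω² = ½(1+k)Mv² = Mv².
Energy conservation: Mv₀² + Mgh = Mv², so v² = v₀² + 2gh/(1+k).
v = √(2.13² + 2×10×2.29/2) = √27.44 ≈ 5.24 m/s.

v ≈ 5.24 m/s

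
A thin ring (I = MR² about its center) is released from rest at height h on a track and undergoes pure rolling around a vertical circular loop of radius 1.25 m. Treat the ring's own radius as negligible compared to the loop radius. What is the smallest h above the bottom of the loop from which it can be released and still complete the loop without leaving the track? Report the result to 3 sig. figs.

h_min ≈ 3.75 m

For this body I = MR², i.e. k = I/(MR²) = 1.
At the top of the loop, the minimum-contact condition is Mg = Mv_top²/r, so v_top² = gr.
With ω = v/R, the kinetic energy at speed v is ½(1+k)Mv² = Mv².
Energy conservation from release (height h) to the top (height 2r): Mgh = Mg(2r) + M·gr.
Thus h_min = 2r + (1+k)r/2 = r(2 + 2/2) = 1.25 × 3 ≈ 3.75 m.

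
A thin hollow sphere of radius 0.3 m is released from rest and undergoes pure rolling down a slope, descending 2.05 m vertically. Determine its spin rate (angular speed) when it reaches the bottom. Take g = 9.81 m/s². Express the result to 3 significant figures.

With I = (2/3)MR², the ratio k = I/(MR²) is 2/3.
Since it rolls without slipping, ω = v/R and KE = ½Mv² + ½Iω² = ½(1+k)Mv² = (5/6)Mv².
Energy conservation Mgh = ½(1+k)Mv² gives v = √(2gh/(1+k)) = √(2 × 9.81 × 2.05 / 1.667) = 4.912 m/s.
The angular speed follows from ω = v/R = 4.912/0.3 ≈ 16.4 rad/s.

ω ≈ 16.4 rad/s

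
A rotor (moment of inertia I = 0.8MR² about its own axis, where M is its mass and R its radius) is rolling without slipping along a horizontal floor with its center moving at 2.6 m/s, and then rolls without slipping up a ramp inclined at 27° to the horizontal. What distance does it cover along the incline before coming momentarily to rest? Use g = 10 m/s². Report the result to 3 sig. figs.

d ≈ 1.34 m

The moment of inertia is 0.8MR², giving k ≡ I/(MR²) = 0.8.
Since it rolls without slipping, ω = v/R and KE = ½Mv² + ½Iω² = ½(1+k)Mv² = (9/10)Mv².
Setting this equal to Mgh gives the vertical rise h = (1+k)v₀²/(2g) = 1.8×2.6²/(2×10) = 0.6084 m.
The distance along the slope is d = h/sinθ = 0.6084/sin27° ≈ 1.34 m.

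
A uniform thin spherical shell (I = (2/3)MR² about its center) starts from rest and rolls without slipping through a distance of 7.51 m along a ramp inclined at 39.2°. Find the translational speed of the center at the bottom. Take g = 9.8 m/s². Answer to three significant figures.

With I = (2/3)MR², the ratio k = I/(MR²) is 2/3.
Rolling without slipping gives ω = v/R, so the total kinetic energy is ½Mv² + ½Iω² = ½(1+k)Mv² = (5/6)Mv².
The vertical drop is h = L sinθ = 7.51 × sin39.2° = 4.747 m.
Energy conservation: Mgh = (5/6)Mv², so v = √(2gh/(1+k)) = √(2 × 9.8 × 4.747 / 1.667) ≈ 7.47 m/s.

v ≈ 7.47 m/s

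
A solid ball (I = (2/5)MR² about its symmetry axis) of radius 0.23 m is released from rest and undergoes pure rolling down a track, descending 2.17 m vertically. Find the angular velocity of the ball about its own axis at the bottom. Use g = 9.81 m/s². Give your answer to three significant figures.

With I = (2/5)MR², the ratio k = I/(MR²) is 0.4.
Since it rolls without slipping, ω = v/R and KE = ½Mv² + ½Iω² = ½(1+k)Mv² = (7/10)Mv².
Energy conservation Mgh = ½(1+k)Mv² gives v = √(2gh/(1+k)) = √(2 × 9.81 × 2.17 / 1.4) = 5.515 m/s.
Then ω = v/R = 5.515 / 0.23 ≈ 24.0 rad/s.

ω ≈ 24.0 rad/s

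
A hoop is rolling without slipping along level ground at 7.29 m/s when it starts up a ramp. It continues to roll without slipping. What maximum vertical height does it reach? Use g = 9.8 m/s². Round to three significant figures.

h ≈ 5.42 m

With I = MR², the ratio k = I/(MR²) is 1.
Since it rolls without slipping, ω = v/R and KE = ½Mv² + ½Iω² = ½(1+k)Mv² = Mv².
At the top the kinetic energy is zero, so Mv₀² = Mgh.
Thus h = (1+k)v₀²/(2g) = 2 × 7.29² / (2 × 9.8) ≈ 5.42 m.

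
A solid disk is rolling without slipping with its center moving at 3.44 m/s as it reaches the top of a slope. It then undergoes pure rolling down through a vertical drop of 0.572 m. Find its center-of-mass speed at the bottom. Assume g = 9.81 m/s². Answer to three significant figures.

v ≈ 4.39 m/s

Here I = (1/2)MR², so the shape factor k = I/(MR²) = 0.5.
Since it rolls without slipping, ω = v/R and KE = ½Mv² + ½Iω² = ½(1+k)Mv² = (3/4)Mv².
Conserving energy between top and bottom: (3/4)Mv² = (3/4)Mv₀² + Mgh, hence v² = v₀² + 2gh/(1+k).
v = √(3.44² + 2×9.81×0.572/1.5) = √19.32 ≈ 4.39 m/s.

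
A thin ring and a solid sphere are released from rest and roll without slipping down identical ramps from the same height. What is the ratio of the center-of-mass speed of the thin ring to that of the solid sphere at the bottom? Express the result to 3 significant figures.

v_ratio ≈ 0.837

Each satisfies Mgh = ½(1+k)Mv² with k = I/(MR²), so v ∝ 1/√(1+k).
For the thin ring k = 1; for the solid sphere k = 0.4.
v₁/v₂ = √((1+k₂)/(1+k₁)) = √(1.4/2) ≈ 0.837.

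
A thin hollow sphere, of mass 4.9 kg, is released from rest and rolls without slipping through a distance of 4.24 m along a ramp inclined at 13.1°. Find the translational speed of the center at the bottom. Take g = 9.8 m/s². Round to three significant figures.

With I = (2/3)MR², the ratio k = I/(MR²) is 2/3.
Pure rolling means v = ωR; then KE = ½Mv² + ½I(v/R)² = ½(1+k)Mv² = (5/6)Mv².
The vertical drop is h = L sinθ = 4.24 × sin13.1° = 0.961 m.
Energy conservation: Mgh = (5/6)Mv², so v = √(2gh/(1+k)) = √(2 × 9.8 × 0.961 / 1.667) ≈ 3.36 m/s.

v ≈ 3.36 m/s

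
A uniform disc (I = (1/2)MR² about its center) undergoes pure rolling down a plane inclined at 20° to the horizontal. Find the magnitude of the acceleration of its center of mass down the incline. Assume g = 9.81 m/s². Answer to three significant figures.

a ≈ 2.24 m/s²

The moment of inertia is (1/2)MR², giving k ≡ I/(MR²) = 0.5.
Translational: Mg sinθ − f = Ma. Rotational about the CM: fR = Iα = kMRa, so f = kMa.
Eliminating f: Mg sinθ = (1+k)Ma, so a = g sinθ/(1+k) = 9.81 × sin20° / 1.5 ≈ 2.24 m/s².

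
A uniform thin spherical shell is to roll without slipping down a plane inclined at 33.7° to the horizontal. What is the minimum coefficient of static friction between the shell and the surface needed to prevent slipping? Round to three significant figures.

For this body I = (2/3)MR², i.e. k = I/(MR²) = 2/3.
Translational: Mg sinθ − f = Ma. Rotational about the CM: fR = Iα = kMRa, so f = kMa.
These give a = g sinθ/(1+k) and the required friction f = kMg sinθ/(1+k).
With N = Mg cosθ, the no-slip condition f ≤ μN gives μ_min = f/N = k tanθ/(1+k).
μ_min = (2/3) × tan33.7° / 1.667 ≈ 0.267.

μ_min ≈ 0.267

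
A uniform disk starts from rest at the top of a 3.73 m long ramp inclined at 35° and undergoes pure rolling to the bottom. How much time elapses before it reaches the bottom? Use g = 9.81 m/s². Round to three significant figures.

t ≈ 1.41 s

For this body I = (1/2)MR², i.e. k = I/(MR²) = 0.5.
Along the incline Mg sinθ − f = Ma, and torque about the center fR = Iα = kMR²(a/R) gives f = kMa.
Hence a = g sinθ/(1+k) = 9.81×sin35°/1.5 = 3.751 m/s².
With constant a from rest, t = √(2L/a) = √(2·3.73/3.751) ≈ 1.41 s.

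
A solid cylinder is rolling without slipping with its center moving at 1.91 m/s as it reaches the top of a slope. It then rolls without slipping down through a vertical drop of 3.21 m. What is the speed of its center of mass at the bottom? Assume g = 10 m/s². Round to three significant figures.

Here I = (1/2)MR², so the shape factor k = I/(MR²) = 0.5.
Pure rolling means v = ωR; then KE = ½Mv² + ½I(v/R)² = ½(1+k)Mv² = (3/4)Mv².
Energy conservation: (3/4)Mv₀² + Mgh = (3/4)Mv², so v² = v₀² + 2gh/(1+k).
v = √(1.91² + 2×10×3.21/1.5) = √46.45 ≈ 6.82 m/s.

v ≈ 6.82 m/s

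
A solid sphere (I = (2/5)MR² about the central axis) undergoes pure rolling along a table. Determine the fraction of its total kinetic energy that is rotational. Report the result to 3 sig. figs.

fraction ≈ 0.286

For this body I = (2/5)MR², i.e. k = I/(MR²) = 0.4.
Since ω = v/R, the translational part is ½Mv² and the rotational part is ½I(v/R)² = ½kMv²; the total is ½(1+k)Mv².
The rotational fraction is therefore k/(1+k) = 0.4/1.4 ≈ 0.286.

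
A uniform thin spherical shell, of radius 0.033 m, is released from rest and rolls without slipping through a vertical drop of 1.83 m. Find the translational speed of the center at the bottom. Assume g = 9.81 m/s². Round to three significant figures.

v ≈ 4.64 m/s

For this body I = (2/3)MR², i.e. k = I/(MR²) = 2/3.
Rolling without slipping gives ω = v/R, so the total kinetic energy is ½Mv² + ½Iω² = ½(1+k)Mv² = (5/6)Mv².
Setting Mgh = (5/6)Mv² gives v = √(2gh/(1+k)) = √(2·9.81·1.83/1.667) ≈ 4.64 m/s.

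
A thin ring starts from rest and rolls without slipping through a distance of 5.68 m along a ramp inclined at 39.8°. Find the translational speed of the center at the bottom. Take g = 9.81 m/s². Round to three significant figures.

v ≈ 5.97 m/s

Here I = MR², so the shape factor k = I/(MR²) = 1.
The rolling condition ω = v/R makes the rotational term ½I(v/R)² = ½kMv², so KE_total = ½(1+k)Mv² = Mv².
The vertical drop is h = L sinθ = 5.68 × sin39.8° = 3.636 m.
Energy conservation: Mgh = Mv², so v = √(2gh/(1+k)) = √(2 × 9.81 × 3.636 / 2) ≈ 5.97 m/s.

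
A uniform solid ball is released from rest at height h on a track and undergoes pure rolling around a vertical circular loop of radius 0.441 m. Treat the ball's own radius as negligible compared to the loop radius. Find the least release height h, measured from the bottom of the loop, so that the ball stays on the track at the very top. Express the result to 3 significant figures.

Here I = (2/5)MR², so the shape factor k = I/(MR²) = 0.4.
At the top of the loop, the minimum-contact condition is Mg = Mv_top²/r, so v_top² = gr.
With ω = v/R, the kinetic energy at speed v is ½(1+k)Mv² = (7/10)Mv².
Energy conservation from release (height h) to the top (height 2r): Mgh = Mg(2r) + (7/10)M·gr.
Thus h_min = 2r + (1+k)r/2 = r(2 + 1.4/2) = 0.441 × 2.7 ≈ 1.19 m.

h_min ≈ 1.19 m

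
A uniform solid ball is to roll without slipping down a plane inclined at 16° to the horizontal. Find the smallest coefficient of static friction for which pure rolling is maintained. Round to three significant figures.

Here I = (2/5)MR², so the shape factor k = I/(MR²) = 0.4.
Translational: Mg sinθ − f = Ma. Rotational about the CM: fR = Iα = kMRa, so f = kMa.
These give a = g sinθ/(1+k) and the required friction f = kMg sinθ/(1+k).
The normal force is N = Mg cosθ, so μ_min = f/N = k tanθ/(1+k).
μ_min = 0.4 × tan16° / 1.4 ≈ 0.0819.

μ_min ≈ 0.0819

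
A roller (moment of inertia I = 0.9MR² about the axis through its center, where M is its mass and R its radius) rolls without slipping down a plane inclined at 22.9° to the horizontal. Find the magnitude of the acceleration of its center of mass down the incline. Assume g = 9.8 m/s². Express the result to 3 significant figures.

a ≈ 2.01 m/s²

Here I = 0.9MR², so the shape factor k = I/(MR²) = 0.9.
Along the incline Mg sinθ − f = Ma, and torque about the center fR = Iα = kMR²(a/R) gives f = kMa.
Eliminating f: Mg sinθ = (1+k)Ma, so a = g sinθ/(1+k) = 9.8 × sin22.9° / 1.9 ≈ 2.01 m/s².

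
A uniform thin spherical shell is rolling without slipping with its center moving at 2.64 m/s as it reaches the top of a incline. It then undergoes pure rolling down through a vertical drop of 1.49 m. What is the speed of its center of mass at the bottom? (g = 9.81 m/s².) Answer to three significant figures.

The moment of inertia is (2/3)MR², giving k ≡ I/(MR²) = 2/3.
Since it rolls without slipping, ω = v/R and KE = ½Mv² + ½Iω² = ½(1+k)Mv² = (5/6)Mv².
Conserving energy between top and bottom: (5/6)Mv² = (5/6)Mv₀² + Mgh, hence v² = v₀² + 2gh/(1+k).
v = √(2.64² + 2×9.81×1.49/1.667) = √24.51 ≈ 4.95 m/s.

v ≈ 4.95 m/s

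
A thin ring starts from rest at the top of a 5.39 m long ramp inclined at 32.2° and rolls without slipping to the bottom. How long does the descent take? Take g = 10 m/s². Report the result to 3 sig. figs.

The moment of inertia is MR², giving k ≡ I/(MR²) = 1.
Newton's second law down the slope: Mg sinθ − f = Ma. The torque equation fR = Iα (with α = a/R) gives f = kMa.
Hence a = g sinθ/(1+k) = 10×sin32.2°/2 = 2.664 m/s².
Starting from rest, L = ½at², so t = √(2L/a) = √(2×5.39/2.664) ≈ 2.01 s.

t ≈ 2.01 s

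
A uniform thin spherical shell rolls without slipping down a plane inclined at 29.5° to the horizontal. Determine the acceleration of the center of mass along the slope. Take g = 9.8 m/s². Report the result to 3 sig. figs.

With I = (2/3)MR², the ratio k = I/(MR²) is 2/3.
Newton's second law down the slope: Mg sinθ − f = Ma. The torque equation fR = Iα (with α = a/R) gives f = kMa.
Eliminating f: Mg sinθ = (1+k)Ma, so a = g sinθ/(1+k) = 9.8 × sin29.5° / 1.667 ≈ 2.90 m/s².

a ≈ 2.90 m/s²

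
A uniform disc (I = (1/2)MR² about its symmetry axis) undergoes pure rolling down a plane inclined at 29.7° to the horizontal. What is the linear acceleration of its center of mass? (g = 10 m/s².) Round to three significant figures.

a ≈ 3.30 m/s²

The moment of inertia is (1/2)MR², giving k ≡ I/(MR²) = 0.5.
Along the incline Mg sinθ − f = Ma, and torque about the center fR = Iα = kMR²(a/R) gives f = kMa.
Eliminating f: Mg sinθ = (1+k)Ma, so a = g sinθ/(1+k) = 10 × sin29.7° / 1.5 ≈ 3.30 m/s².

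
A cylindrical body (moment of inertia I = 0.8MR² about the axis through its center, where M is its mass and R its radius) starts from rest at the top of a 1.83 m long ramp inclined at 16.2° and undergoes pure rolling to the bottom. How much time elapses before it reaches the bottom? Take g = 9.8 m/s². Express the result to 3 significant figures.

With I = 0.8MR², the ratio k = I/(MR²) is 0.8.
Newton's second law down the slope: Mg sinθ − f = Ma. The torque equation fR = Iα (with α = a/R) gives f = kMa.
Hence a = g sinθ/(1+k) = 9.8×sin16.2°/1.8 = 1.519 m/s².
Starting from rest, L = ½at², so t = √(2L/a) = √(2×1.83/1.519) ≈ 1.55 s.

t ≈ 1.55 s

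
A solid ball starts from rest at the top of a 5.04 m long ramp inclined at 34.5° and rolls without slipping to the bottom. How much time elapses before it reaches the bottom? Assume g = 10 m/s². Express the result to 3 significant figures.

t ≈ 1.58 s

With I = (2/5)MR², the ratio k = I/(MR²) is 0.4.
Translational: Mg sinθ − f = Ma. Rotational about the CM: fR = Iα = kMRa, so f = kMa.
Hence a = g sinθ/(1+k) = 10×sin34.5°/1.4 = 4.046 m/s².
With constant a from rest, t = √(2L/a) = √(2·5.04/4.046) ≈ 1.58 s.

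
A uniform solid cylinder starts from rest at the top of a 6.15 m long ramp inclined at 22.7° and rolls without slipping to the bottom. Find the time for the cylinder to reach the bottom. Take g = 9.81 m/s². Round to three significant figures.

t ≈ 2.21 s

With I = (1/2)MR², the ratio k = I/(MR²) is 0.5.
Translational: Mg sinθ − f = Ma. Rotational about the CM: fR = Iα = kMRa, so f = kMa.
Hence a = g sinθ/(1+k) = 9.81×sin22.7°/1.5 = 2.524 m/s².
With constant a from rest, t = √(2L/a) = √(2·6.15/2.524) ≈ 2.21 s.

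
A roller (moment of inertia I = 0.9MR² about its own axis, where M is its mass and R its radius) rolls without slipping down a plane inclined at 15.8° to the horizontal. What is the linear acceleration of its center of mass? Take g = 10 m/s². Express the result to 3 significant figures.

The moment of inertia is 0.9MR², giving k ≡ I/(MR²) = 0.9.
Newton's second law down the slope: Mg sinθ − f = Ma. The torque equation fR = Iα (with α = a/R) gives f = kMa.
Eliminating f: Mg sinθ = (1+k)Ma, so a = g sinθ/(1+k) = 10 × sin15.8° / 1.9 ≈ 1.43 m/s².

a ≈ 1.43 m/s²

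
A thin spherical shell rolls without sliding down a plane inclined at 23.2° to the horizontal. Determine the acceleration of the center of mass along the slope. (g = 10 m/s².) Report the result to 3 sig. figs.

a ≈ 2.36 m/s²

Here I = (2/3)MR², so the shape factor k = I/(MR²) = 2/3.
Translational: Mg sinθ − f = Ma. Rotational about the CM: fR = Iα = kMRa, so f = kMa.
Eliminating f: Mg sinθ = (1+k)Ma, so a = g sinθ/(1+k) = 10 × sin23.2° / 1.667 ≈ 2.36 m/s².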